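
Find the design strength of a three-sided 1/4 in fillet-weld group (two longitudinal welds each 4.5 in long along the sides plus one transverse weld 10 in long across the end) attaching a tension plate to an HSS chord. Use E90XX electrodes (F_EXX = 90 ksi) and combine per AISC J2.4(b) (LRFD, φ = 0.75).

t_e = 0.707 × 0.25 = 0.1767 in.
R_nwl = 0.6 × 90 × 0.1767 × 9 = 85.9 kips (longitudinal, 2 welds).
R_nwt = 0.6 × 90 × 0.1767 × 10 = 95.44 kips (transverse, base value).
(i) R_nwl + R_nwt = 181.3 kips; (ii) 0.85 R_nwl + 1.5 R_nwt = 216.2 kips.
R_n = max = 216.2 kips [governs: (ii)]; φR_n = 162.1 kips.

φR_n ≈ 162 kips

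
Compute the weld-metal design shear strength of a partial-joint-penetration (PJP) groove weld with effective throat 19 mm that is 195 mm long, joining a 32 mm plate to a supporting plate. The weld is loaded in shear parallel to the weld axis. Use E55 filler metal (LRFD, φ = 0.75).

φR_n ≈ 917 kN

E55XX → F_EXX = 550 MPa.
Effective throat (given) t_e = 19 mm.
A_we = 19 × 195 = 3705 mm².
F_nw = 0.6 F_EXX = 330 MPa.
φR_n = 0.75 × 330 × 3705 × 10⁻³ = 917 kN.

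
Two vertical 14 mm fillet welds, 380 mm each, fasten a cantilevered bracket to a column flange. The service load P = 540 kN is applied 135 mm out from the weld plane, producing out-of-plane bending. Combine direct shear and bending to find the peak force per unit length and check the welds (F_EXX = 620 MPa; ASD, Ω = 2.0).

L_w = 2 × 380 = 760 mm; section modulus (unit throat) S = 2 × L²/6 = 48130 mm².
Direct shear f_v = P/L_w = 540×10³/760 = 710.5 N/mm.
Moment M = P × e = 540×10³ × 135 = 72900000 N·mm; bending f_b = M/S = 1515 N/mm.
f_max = √(f_v² + f_b²) = √(710.5² + 1515²) = 1673 N/mm.
r_n/Ω = (1/2.0) × 0.6 × 620 × (0.707 × 14) = 1841 N/mm → adequate.

f_max ≈ 1670 N/mm; adequate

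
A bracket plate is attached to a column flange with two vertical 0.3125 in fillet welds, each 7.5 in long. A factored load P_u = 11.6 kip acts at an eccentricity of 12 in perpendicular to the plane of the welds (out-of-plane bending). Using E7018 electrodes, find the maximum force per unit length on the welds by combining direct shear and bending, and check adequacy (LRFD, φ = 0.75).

E70XX → F_EXX = 70 ksi.
L_w = 2 × 7.5 = 15 in; section modulus (unit throat) S = 2 × L²/6 = 18.75 in².
Direct shear f_v = P/L_w = 11.6/15 = 0.7733 kip/in.
Moment M = P × e = 11.6 × 12 = 139.2 kip·in; bending f_b = M/S = 7.424 kip/in.
f_max = √(f_v² + f_b²) = √(0.7733² + 7.424²) = 7.464 kip/in.
φr_n = 0.75 × 0.6 × 70 × (0.707 × 0.3125) = 6.96 kip/in → NOT adequate.

f_max ≈ 7.46 kip/in; NOT adequate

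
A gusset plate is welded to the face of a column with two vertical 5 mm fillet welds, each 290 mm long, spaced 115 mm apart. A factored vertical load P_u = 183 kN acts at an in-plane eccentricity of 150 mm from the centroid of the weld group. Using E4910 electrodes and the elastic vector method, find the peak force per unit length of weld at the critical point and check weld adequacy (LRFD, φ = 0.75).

f_max ≈ 882 N/mm; NOT adequate

E49XX → F_EXX = 490 MPa.
Total weld length L_w = 580 mm. Treat welds as unit-width lines.
Polar moment about centroid: J = 2[d³/12 + d(b/2)²] = 2[290³/12 + 290×57.5²] = 5982000 mm³.
Direct shear f_v = P/L_w = 183×10³ / 580 = 315.5 N/mm (vertical).
Torsion M = P·e = 183×10³ × 150 = 27450000 N·mm.
Critical point at (x, y) = (57.5, 145) from centroid. f_tx = M·y/J = 665.3 N/mm; f_ty = M·x/J = 263.8 N/mm.
Resultant f_max = √[f_tx² + (f_v + f_ty)²] = √[665.3² + (315.5 + 263.8)²] = 882.2 N/mm.
Capacity per unit length: φr_n = 0.75 × 0.6 × 490 × (0.707 × 5) = 779.5 N/mm.
882.2 > 779.5 → NOT adequate.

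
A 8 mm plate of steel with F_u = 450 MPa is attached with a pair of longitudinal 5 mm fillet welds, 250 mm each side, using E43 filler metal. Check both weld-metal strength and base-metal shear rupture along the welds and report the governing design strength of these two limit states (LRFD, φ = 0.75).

E43XX → F_EXX = 430 MPa.
t_e = 0.707 × 5 = 3.535 mm; L = 500 mm.
Weld metal: φR_n = 0.75 × 0.6 × 430 × 3.535 × 500 × 10⁻³ = 342 kN.
Base metal (shear rupture): φR_n = 0.75 × 0.6 × 450 × 8 × 500 × 10⁻³ = 810 kN.
Governing: weld metal.

φR_n ≈ 342 kN (weld metal governs)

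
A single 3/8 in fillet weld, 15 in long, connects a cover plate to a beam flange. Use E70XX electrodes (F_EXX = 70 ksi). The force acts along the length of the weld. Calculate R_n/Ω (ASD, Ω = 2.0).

R_n/Ω ≈ 83.5 kip

Effective throat t_e = 0.707 × 0.375 = 0.2651 in.
Total length L = 15 in; A_we = 0.2651 × 15 = 3.977 in².
F_nw = 0.6 F_EXX = 0.6 × 70 = 42 ksi.
R_n = 42 × 3.977 = 167 kip; R_n/Ω = 167/2.0 = 83.51 kip.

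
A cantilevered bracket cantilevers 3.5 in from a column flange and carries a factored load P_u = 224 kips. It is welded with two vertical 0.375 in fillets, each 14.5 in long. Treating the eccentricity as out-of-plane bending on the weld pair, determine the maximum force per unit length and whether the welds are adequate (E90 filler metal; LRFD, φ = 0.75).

E90XX → F_EXX = 90 ksi.
L_w = 2 × 14.5 = 29 in; section modulus (unit throat) S = 2 × L²/6 = 70.08 in².
Direct shear f_v = P/L_w = 224/29 = 7.724 kip/in.
Moment M = P × e = 224 × 3.5 = 784 kip·in; bending f_b = M/S = 11.19 kip/in.
f_max = √(f_v² + f_b²) = √(7.724² + 11.19²) = 13.59 kip/in.
φr_n = 0.75 × 0.6 × 90 × (0.707 × 0.375) = 10.74 kip/in → NOT adequate.

f_max ≈ 13.6 kip/in; NOT adequate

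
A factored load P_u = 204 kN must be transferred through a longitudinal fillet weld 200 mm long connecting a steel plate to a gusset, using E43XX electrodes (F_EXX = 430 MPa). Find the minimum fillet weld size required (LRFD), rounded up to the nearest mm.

Total weld length L = 200 mm.
Required throat t_e = P_u / (φ × 0.6 F_EXX × L) = 204 / (0.75 × 0.6 × 430 × 200 × 10⁻³) = 5.271 mm.
Required leg w = t_e / 0.707 = 7.456 mm → use 8 mm.

w = 8 mm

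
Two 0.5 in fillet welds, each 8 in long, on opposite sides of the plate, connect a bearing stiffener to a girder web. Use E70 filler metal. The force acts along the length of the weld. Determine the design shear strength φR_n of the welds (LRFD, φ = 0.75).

φR_n ≈ 178 kip

E70XX → F_EXX = 70 ksi.
Effective throat t_e = 0.707 × 0.5 = 0.3535 in.
Total length L = 16 in; A_we = 0.3535 × 16 = 5.656 in².
F_nw = 0.6 F_EXX = 0.6 × 70 = 42 ksi.
φR_n = 0.75 × 42 × 5.656 = 178.2 kip.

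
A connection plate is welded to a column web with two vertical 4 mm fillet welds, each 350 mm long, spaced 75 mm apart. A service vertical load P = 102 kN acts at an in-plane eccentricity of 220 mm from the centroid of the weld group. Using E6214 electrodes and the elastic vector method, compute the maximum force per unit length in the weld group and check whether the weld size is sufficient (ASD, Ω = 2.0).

E62XX → F_EXX = 620 MPa.
Total weld length L_w = 700 mm. Treat welds as unit-width lines.
Polar moment about centroid: J = 2[d³/12 + d(b/2)²] = 2[350³/12 + 350×37.5²] = 8130000 mm³.
Direct shear f_v = P/L_w = 102×10³ / 700 = 145.7 N/mm (vertical).
Torsion M = P·e = 102×10³ × 220 = 22440000 N·mm.
Critical point at (x, y) = (37.5, 175) from centroid. f_tx = M·y/J = 483 N/mm; f_ty = M·x/J = 103.5 N/mm.
Resultant f_max = √[f_tx² + (f_v + f_ty)²] = √[483² + (145.7 + 103.5)²] = 543.5 N/mm.
Capacity per unit length: r_n/Ω = (1/2.0) × 0.6 × 620 × (0.707 × 4) = 526 N/mm.
543.5 > 526 → NOT adequate.

f_max ≈ 544 N/mm; NOT adequate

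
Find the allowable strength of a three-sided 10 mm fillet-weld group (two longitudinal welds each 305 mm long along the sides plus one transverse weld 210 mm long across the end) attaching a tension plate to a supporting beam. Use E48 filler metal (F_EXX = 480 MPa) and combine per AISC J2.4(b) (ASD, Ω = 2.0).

R_n/Ω ≈ 849 kN

t_e = 0.707 × 10 = 7.07 mm.
R_nwl = 0.6 × 480 × 7.07 × 610 × 10⁻³ = 1242 kN (longitudinal, 2 welds).
R_nwt = 0.6 × 480 × 7.07 × 210 × 10⁻³ = 427.6 kN (transverse, base value).
(i) R_nwl + R_nwt = 1670 kN; (ii) 0.85 R_nwl + 1.5 R_nwt = 1697 kN.
R_n = max = 1697 kN [governs: (ii)]; R_n/Ω = 848.6 kN.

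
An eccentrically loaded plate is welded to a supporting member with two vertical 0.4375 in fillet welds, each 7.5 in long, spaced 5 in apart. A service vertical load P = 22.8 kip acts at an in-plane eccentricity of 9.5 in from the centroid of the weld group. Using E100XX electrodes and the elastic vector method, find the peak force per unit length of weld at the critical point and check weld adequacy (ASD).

f_max ≈ 6.91 kip/in; adequate

E100XX → F_EXX = 100 ksi.
Total weld length L_w = 15 in. Treat welds as unit-width lines.
Polar moment about centroid: J = 2[d³/12 + d(b/2)²] = 2[7.5³/12 + 7.5×2.5²] = 164.1 in³.
Direct shear f_v = P/L_w = 22.8 / 15 = 1.52 kip/in (vertical).
Torsion M = P·e = 22.8 × 9.5 = 216.6 kip·in.
Critical point at (x, y) = (2.5, 3.75) from centroid. f_tx = M·y/J = 4.951 kip/in; f_ty = M·x/J = 3.301 kip/in.
Resultant f_max = √[f_tx² + (f_v + f_ty)²] = √[4.951² + (1.52 + 3.301)²] = 6.91 kip/in.
Capacity per unit length: r_n/Ω = (1/2.0) × 0.6 × 100 × (0.707 × 0.4375) = 9.279 kip/in.
6.91 ≤ 9.279 → adequate.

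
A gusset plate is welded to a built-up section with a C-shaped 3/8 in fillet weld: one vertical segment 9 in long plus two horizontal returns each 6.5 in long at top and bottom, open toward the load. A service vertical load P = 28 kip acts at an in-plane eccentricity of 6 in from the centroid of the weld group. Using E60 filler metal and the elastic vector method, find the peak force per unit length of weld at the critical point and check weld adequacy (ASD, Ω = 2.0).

f_max ≈ 3.55 kip/in; adequate

E60XX → F_EXX = 60 ksi.
Total weld length L_w = 22 in. Treat welds as unit-width lines.
Centroid: x̄ = 2×6.5×3.25 / 22 = 1.92 in from the vertical weld.
Polar moment about centroid: J = I_x + I_y = [9³/12 + 2×6.5×4.5²] + [9×1.92² + 2(6.5³/12 + 6.5×1.33²)] = 425.9 in³.
Direct shear f_v = P/L_w = 28 / 22 = 1.273 kip/in (vertical).
Torsion M = P·e = 28 × 6 = 168 kip·in.
Critical point at (x, y) = (4.58, 4.5) from centroid. f_tx = M·y/J = 1.775 kip/in; f_ty = M·x/J = 1.806 kip/in.
Resultant f_max = √[f_tx² + (f_v + f_ty)²] = √[1.775² + (1.273 + 1.806)²] = 3.554 kip/in.
Capacity per unit length: r_n/Ω = (1/2.0) × 0.6 × 60 × (0.707 × 0.375) = 4.772 kip/in.
3.554 ≤ 4.772 → adequate.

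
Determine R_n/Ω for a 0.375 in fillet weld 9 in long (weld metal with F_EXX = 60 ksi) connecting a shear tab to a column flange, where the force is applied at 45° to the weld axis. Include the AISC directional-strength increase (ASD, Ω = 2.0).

R_n/Ω ≈ 55.7 kip

t_e = 0.707 × 0.375 = 0.2651 in; A_we = 0.2651 × 9 = 2.386 in².
Directional factor: 1.0 + 0.5 sin^1.5(45°) = 1.297.
F_nw = 0.6 × 60 × 1.297 = 46.7 ksi.
R_n/Ω = (46.7 × 2.386) / 2.0 = 55.72 kip.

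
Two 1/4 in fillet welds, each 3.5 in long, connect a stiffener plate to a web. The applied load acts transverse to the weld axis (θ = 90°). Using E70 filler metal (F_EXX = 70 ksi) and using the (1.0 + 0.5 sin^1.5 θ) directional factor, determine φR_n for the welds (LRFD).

φR_n ≈ 58.5 kips

t_e = 0.707 × 0.25 = 0.1767 in; A_we = 0.1767 × 7 = 1.237 in².
Directional factor: 1.0 + 0.5 sin^1.5(90°) = 1.5.
F_nw = 0.6 × 70 × 1.5 = 63 ksi.
φR_n = 0.75 × 63 × 1.237 = 58.46 kips.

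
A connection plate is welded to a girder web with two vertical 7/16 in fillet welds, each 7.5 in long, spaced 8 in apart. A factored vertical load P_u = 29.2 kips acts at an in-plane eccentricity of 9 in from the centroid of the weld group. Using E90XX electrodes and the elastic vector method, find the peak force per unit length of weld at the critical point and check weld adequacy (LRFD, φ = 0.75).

E90XX → F_EXX = 90 ksi.
Total weld length L_w = 15 in. Treat welds as unit-width lines.
Polar moment about centroid: J = 2[d³/12 + d(b/2)²] = 2[7.5³/12 + 7.5×4²] = 310.3 in³.
Direct shear f_v = P/L_w = 29.2 / 15 = 1.947 kip/in (vertical).
Torsion M = P·e = 29.2 × 9 = 262.8 kip·in.
Critical point at (x, y) = (4, 3.75) from centroid. f_tx = M·y/J = 3.176 kip/in; f_ty = M·x/J = 3.388 kip/in.
Resultant f_max = √[f_tx² + (f_v + f_ty)²] = √[3.176² + (1.947 + 3.388)²] = 6.208 kip/in.
Capacity per unit length: φr_n = 0.75 × 0.6 × 90 × (0.707 × 0.4375) = 12.53 kip/in.
6.208 ≤ 12.53 → adequate.

f_max ≈ 6.21 kip/in; adequate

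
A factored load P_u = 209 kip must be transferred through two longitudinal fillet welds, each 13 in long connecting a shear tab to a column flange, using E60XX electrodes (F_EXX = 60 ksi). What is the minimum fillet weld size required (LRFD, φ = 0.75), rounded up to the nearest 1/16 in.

w = 7/16 in

Total weld length L = 26 in.
Required throat t_e = P_u / (φ × 0.6 F_EXX × L) = 209 / (0.75 × 0.6 × 60 × 26) = 0.2977 in.
Required leg w = t_e / 0.707 = 0.4211 in → use 7/16 in.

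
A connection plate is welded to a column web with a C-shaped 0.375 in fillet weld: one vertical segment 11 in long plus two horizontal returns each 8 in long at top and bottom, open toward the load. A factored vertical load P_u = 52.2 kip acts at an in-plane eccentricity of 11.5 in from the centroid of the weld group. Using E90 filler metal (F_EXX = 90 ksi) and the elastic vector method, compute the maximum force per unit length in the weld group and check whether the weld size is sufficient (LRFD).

Total weld length L_w = 27 in. Treat welds as unit-width lines.
Centroid: x̄ = 2×8×4 / 27 = 2.37 in from the vertical weld.
Polar moment about centroid: J = I_x + I_y = [11³/12 + 2×8×5.5²] + [11×2.37² + 2(8³/12 + 8×1.63²)] = 784.5 in³.
Direct shear f_v = P/L_w = 52.2 / 27 = 1.933 kip/in (vertical).
Torsion M = P·e = 52.2 × 11.5 = 600.3 kip·in.
Critical point at (x, y) = (5.63, 5.5) from centroid. f_tx = M·y/J = 4.208 kip/in; f_ty = M·x/J = 4.308 kip/in.
Resultant f_max = √[f_tx² + (f_v + f_ty)²] = √[4.208² + (1.933 + 4.308)²] = 7.527 kip/in.
Capacity per unit length: φr_n = 0.75 × 0.6 × 90 × (0.707 × 0.375) = 10.74 kip/in.
7.527 ≤ 10.74 → adequate.

f_max ≈ 7.53 kip/in; adequate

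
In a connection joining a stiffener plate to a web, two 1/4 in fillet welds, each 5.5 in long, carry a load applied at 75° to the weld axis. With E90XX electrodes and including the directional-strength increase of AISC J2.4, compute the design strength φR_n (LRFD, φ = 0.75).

E90XX → F_EXX = 90 ksi.
t_e = 0.707 × 0.25 = 0.1767 in; A_we = 0.1767 × 11 = 1.944 in².
Directional factor: 1.0 + 0.5 sin^1.5(75°) = 1.475.
F_nw = 0.6 × 90 × 1.475 = 79.63 ksi.
φR_n = 0.75 × 79.63 × 1.944 = 116.1 kip.

φR_n ≈ 116 kip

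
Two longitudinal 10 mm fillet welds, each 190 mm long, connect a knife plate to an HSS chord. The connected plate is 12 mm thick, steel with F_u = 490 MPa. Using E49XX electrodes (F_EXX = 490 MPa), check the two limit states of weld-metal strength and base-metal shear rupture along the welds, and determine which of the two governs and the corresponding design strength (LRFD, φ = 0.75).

φR_n ≈ 592 kN (weld metal governs)

t_e = 0.707 × 10 = 7.07 mm; L = 380 mm.
Weld metal: φR_n = 0.75 × 0.6 × 490 × 7.07 × 380 × 10⁻³ = 592.4 kN.
Base metal (shear rupture): φR_n = 0.75 × 0.6 × 490 × 12 × 380 × 10⁻³ = 1005 kN.
Governing: weld metal.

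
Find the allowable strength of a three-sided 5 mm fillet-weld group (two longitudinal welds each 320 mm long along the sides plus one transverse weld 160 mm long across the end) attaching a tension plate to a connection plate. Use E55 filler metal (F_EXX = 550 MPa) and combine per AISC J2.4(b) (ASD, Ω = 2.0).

R_n/Ω ≈ 467 kN

t_e = 0.707 × 5 = 3.535 mm.
R_nwl = 0.6 × 550 × 3.535 × 640 × 10⁻³ = 746.6 kN (longitudinal, 2 welds).
R_nwt = 0.6 × 550 × 3.535 × 160 × 10⁻³ = 186.6 kN (transverse, base value).
(i) R_nwl + R_nwt = 933.2 kN; (ii) 0.85 R_nwl + 1.5 R_nwt = 914.6 kN.
R_n = max = 933.2 kN [governs: (i)]; R_n/Ω = 466.6 kN.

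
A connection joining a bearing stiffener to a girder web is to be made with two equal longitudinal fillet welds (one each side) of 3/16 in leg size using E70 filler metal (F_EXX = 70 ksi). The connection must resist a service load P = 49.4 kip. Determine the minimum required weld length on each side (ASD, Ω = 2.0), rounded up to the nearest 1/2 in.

L = 9 in on each side

Throat t_e = 0.707 × 0.1875 = 0.1326 in.
r_n/Ω = (0.6 × 70 × 0.1326) / 2.0 = 2.784 kip/in.
L_req = P / (r_n/Ω) = 49.4 / 2.784 = 17.75 in total.
Per side: 17.75 / 2 = 8.873 in.
Round up → use L = 9 in on each side.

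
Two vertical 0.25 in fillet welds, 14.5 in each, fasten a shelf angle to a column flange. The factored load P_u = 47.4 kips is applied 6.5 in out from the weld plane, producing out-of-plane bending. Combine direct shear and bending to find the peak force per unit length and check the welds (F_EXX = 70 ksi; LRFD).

L_w = 2 × 14.5 = 29 in; section modulus (unit throat) S = 2 × L²/6 = 70.08 in².
Direct shear f_v = P/L_w = 47.4/29 = 1.634 kip/in.
Moment M = P × e = 47.4 × 6.5 = 308.1 kip·in; bending f_b = M/S = 4.396 kip/in.
f_max = √(f_v² + f_b²) = √(1.634² + 4.396²) = 4.69 kip/in.
φr_n = 0.75 × 0.6 × 70 × (0.707 × 0.25) = 5.568 kip/in → adequate.

f_max ≈ 4.69 kip/in; adequate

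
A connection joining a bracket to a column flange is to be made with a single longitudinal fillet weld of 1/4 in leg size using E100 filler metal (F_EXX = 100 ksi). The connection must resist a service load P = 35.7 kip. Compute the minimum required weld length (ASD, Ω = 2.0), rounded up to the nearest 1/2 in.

Throat t_e = 0.707 × 0.25 = 0.1767 in.
r_n/Ω = (0.6 × 100 × 0.1767) / 2.0 = 5.302 kip/in.
L_req = P / (r_n/Ω) = 35.7 / 5.302 = 6.733 in total.
Round up → use L = 7 in.

L = 7 in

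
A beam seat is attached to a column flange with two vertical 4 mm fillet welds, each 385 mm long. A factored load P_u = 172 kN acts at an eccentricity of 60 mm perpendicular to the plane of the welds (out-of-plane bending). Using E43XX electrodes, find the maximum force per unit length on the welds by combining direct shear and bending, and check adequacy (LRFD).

f_max ≈ 306 N/mm; adequate

E43XX → F_EXX = 430 MPa.
L_w = 2 × 385 = 770 mm; section modulus (unit throat) S = 2 × L²/6 = 49410 mm².
Direct shear f_v = P/L_w = 172×10³/770 = 223.4 N/mm.
Moment M = P × e = 172×10³ × 60 = 10320000 N·mm; bending f_b = M/S = 208.9 N/mm.
f_max = √(f_v² + f_b²) = √(223.4² + 208.9²) = 305.8 N/mm.
φr_n = 0.75 × 0.6 × 430 × (0.707 × 4) = 547.2 N/mm → adequate.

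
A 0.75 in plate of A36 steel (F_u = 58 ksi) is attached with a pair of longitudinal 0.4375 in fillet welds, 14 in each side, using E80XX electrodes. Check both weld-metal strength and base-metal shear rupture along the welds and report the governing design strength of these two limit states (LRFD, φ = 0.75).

φR_n ≈ 312 kip (weld metal governs)

E80XX → F_EXX = 80 ksi.
t_e = 0.707 × 0.4375 = 0.3093 in; L = 28 in.
Weld metal: φR_n = 0.75 × 0.6 × 80 × 0.3093 × 28 = 311.8 kip.
Base metal (shear rupture): φR_n = 0.75 × 0.6 × 58 × 0.75 × 28 = 548.1 kip.
Governing: weld metal.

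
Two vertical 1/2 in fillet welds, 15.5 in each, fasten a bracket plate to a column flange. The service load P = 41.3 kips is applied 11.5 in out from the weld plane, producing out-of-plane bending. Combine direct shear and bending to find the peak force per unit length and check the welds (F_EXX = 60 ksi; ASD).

f_max ≈ 6.08 kip/in; adequate

L_w = 2 × 15.5 = 31 in; section modulus (unit throat) S = 2 × L²/6 = 80.08 in².
Direct shear f_v = P/L_w = 41.3/31 = 1.332 kip/in.
Moment M = P × e = 41.3 × 11.5 = 474.95 kip·in; bending f_b = M/S = 5.931 kip/in.
f_max = √(f_v² + f_b²) = √(1.332² + 5.931²) = 6.078 kip/in.
r_n/Ω = (1/2.0) × 0.6 × 60 × (0.707 × 0.5) = 6.363 kip/in → adequate.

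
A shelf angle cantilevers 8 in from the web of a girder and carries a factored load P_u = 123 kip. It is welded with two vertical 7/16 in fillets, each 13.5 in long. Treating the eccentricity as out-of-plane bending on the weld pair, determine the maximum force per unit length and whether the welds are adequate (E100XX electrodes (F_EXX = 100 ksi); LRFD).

f_max ≈ 16.8 kip/in; NOT adequate

L_w = 2 × 13.5 = 27 in; section modulus (unit throat) S = 2 × L²/6 = 60.75 in².
Direct shear f_v = P/L_w = 123/27 = 4.556 kip/in.
Moment M = P × e = 123 × 8 = 984 kip·in; bending f_b = M/S = 16.2 kip/in.
f_max = √(f_v² + f_b²) = √(4.556² + 16.2²) = 16.83 kip/in.
φr_n = 0.75 × 0.6 × 100 × (0.707 × 0.4375) = 13.92 kip/in → NOT adequate.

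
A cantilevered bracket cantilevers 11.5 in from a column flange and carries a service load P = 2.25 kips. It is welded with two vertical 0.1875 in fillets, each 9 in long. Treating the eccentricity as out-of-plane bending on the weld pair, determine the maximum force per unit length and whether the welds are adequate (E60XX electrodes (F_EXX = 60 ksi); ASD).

L_w = 2 × 9 = 18 in; section modulus (unit throat) S = 2 × L²/6 = 27 in².
Direct shear f_v = P/L_w = 2.25/18 = 0.125 kip/in.
Moment M = P × e = 2.25 × 11.5 = 25.875 kip·in; bending f_b = M/S = 0.9583 kip/in.
f_max = √(f_v² + f_b²) = √(0.125² + 0.9583²) = 0.9665 kip/in.
r_n/Ω = (1/2.0) × 0.6 × 60 × (0.707 × 0.1875) = 2.386 kip/in → adequate.

f_max ≈ 0.966 kip/in; adequate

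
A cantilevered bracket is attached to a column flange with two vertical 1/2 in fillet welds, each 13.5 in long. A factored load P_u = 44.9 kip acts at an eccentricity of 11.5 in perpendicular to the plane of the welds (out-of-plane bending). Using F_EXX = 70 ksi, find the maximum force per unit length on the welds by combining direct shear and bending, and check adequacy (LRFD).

f_max ≈ 8.66 kip/in; adequate

L_w = 2 × 13.5 = 27 in; section modulus (unit throat) S = 2 × L²/6 = 60.75 in².
Direct shear f_v = P/L_w = 44.9/27 = 1.663 kip/in.
Moment M = P × e = 44.9 × 11.5 = 516.35 kip·in; bending f_b = M/S = 8.5 kip/in.
f_max = √(f_v² + f_b²) = √(1.663² + 8.5²) = 8.661 kip/in.
φr_n = 0.75 × 0.6 × 70 × (0.707 × 0.5) = 11.14 kip/in → adequate.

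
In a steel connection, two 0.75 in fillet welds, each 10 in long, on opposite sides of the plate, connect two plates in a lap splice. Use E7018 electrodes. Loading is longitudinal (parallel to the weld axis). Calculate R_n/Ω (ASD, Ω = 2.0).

E70XX → F_EXX = 70 ksi.
Effective throat t_e = 0.707 × 0.75 = 0.5302 in.
Total length L = 20 in; A_we = 0.5302 × 20 = 10.61 in².
F_nw = 0.6 F_EXX = 0.6 × 70 = 42 ksi.
R_n = 42 × 10.61 = 445.4 kip; R_n/Ω = 445.4/2.0 = 222.7 kip.

R_n/Ω ≈ 223 kip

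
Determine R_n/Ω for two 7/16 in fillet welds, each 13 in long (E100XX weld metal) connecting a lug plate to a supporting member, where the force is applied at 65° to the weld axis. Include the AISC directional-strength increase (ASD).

R_n/Ω ≈ 345 kip

E100XX → F_EXX = 100 ksi.
t_e = 0.707 × 0.4375 = 0.3093 in; A_we = 0.3093 × 26 = 8.042 in².
Directional factor: 1.0 + 0.5 sin^1.5(65°) = 1.431.
F_nw = 0.6 × 100 × 1.431 = 85.88 ksi.
R_n/Ω = (85.88 × 8.042) / 2.0 = 345.3 kip.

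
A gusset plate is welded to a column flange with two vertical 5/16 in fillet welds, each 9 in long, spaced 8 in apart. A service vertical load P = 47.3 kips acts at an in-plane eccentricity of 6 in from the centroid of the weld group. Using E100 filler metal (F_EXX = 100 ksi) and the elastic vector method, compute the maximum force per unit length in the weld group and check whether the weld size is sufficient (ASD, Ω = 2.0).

Total weld length L_w = 18 in. Treat welds as unit-width lines.
Polar moment about centroid: J = 2[d³/12 + d(b/2)²] = 2[9³/12 + 9×4²] = 409.5 in³.
Direct shear f_v = P/L_w = 47.3 / 18 = 2.628 kip/in (vertical).
Torsion M = P·e = 47.3 × 6 = 283.8 kip·in.
Critical point at (x, y) = (4, 4.5) from centroid. f_tx = M·y/J = 3.119 kip/in; f_ty = M·x/J = 2.772 kip/in.
Resultant f_max = √[f_tx² + (f_v + f_ty)²] = √[3.119² + (2.628 + 2.772)²] = 6.236 kip/in.
Capacity per unit length: r_n/Ω = (1/2.0) × 0.6 × 100 × (0.707 × 0.3125) = 6.628 kip/in.
6.236 ≤ 6.628 → adequate.

f_max ≈ 6.24 kip/in; adequate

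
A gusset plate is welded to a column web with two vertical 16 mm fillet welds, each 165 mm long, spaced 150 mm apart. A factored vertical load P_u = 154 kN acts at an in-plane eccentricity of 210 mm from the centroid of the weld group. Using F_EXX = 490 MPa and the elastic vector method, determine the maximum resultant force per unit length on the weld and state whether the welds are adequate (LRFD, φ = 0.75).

Total weld length L_w = 330 mm. Treat welds as unit-width lines.
Polar moment about centroid: J = 2[d³/12 + d(b/2)²] = 2[165³/12 + 165×75²] = 2605000 mm³.
Direct shear f_v = P/L_w = 154×10³ / 330 = 466.7 N/mm (vertical).
Torsion M = P·e = 154×10³ × 210 = 32340000 N·mm.
Critical point at (x, y) = (75, 82.5) from centroid. f_tx = M·y/J = 1024 N/mm; f_ty = M·x/J = 931.1 N/mm.
Resultant f_max = √[f_tx² + (f_v + f_ty)²] = √[1024² + (466.7 + 931.1)²] = 1733 N/mm.
Capacity per unit length: φr_n = 0.75 × 0.6 × 490 × (0.707 × 16) = 2494 N/mm.
1733 ≤ 2494 → adequate.

f_max ≈ 1730 N/mm; adequate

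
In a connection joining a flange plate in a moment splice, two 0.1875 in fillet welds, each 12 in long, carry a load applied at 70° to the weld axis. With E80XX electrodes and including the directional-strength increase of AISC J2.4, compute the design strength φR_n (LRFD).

φR_n ≈ 167 kip

E80XX → F_EXX = 80 ksi.
t_e = 0.707 × 0.1875 = 0.1326 in; A_we = 0.1326 × 24 = 3.181 in².
Directional factor: 1.0 + 0.5 sin^1.5(70°) = 1.455.
F_nw = 0.6 × 80 × 1.455 = 69.86 ksi.
φR_n = 0.75 × 69.86 × 3.181 = 166.7 kip.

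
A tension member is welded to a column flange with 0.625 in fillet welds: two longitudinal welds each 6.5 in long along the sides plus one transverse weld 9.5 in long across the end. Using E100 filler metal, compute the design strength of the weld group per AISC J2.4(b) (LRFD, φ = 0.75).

E100XX → F_EXX = 100 ksi.
t_e = 0.707 × 0.625 = 0.4419 in.
R_nwl = 0.6 × 100 × 0.4419 × 13 = 344.7 kip (longitudinal, 2 welds).
R_nwt = 0.6 × 100 × 0.4419 × 9.5 = 251.9 kip (transverse, base value).
(i) R_nwl + R_nwt = 596.5 kip; (ii) 0.85 R_nwl + 1.5 R_nwt = 670.8 kip.
R_n = max = 670.8 kip [governs: (ii)]; φR_n = 503.1 kip.

φR_n ≈ 503 kip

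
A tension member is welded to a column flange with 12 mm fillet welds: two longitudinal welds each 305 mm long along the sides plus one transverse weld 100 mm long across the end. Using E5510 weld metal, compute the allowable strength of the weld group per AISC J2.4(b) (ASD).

E55XX → F_EXX = 550 MPa.
t_e = 0.707 × 12 = 8.484 mm.
R_nwl = 0.6 × 550 × 8.484 × 610 × 10⁻³ = 1708 kN (longitudinal, 2 welds).
R_nwt = 0.6 × 550 × 8.484 × 100 × 10⁻³ = 280 kN (transverse, base value).
(i) R_nwl + R_nwt = 1988 kN; (ii) 0.85 R_nwl + 1.5 R_nwt = 1872 kN.
R_n = max = 1988 kN [governs: (i)]; R_n/Ω = 993.9 kN.

R_n/Ω ≈ 994 kN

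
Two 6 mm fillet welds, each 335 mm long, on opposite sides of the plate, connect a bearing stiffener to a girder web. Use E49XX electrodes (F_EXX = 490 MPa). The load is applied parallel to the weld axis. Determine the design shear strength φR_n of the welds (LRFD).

Effective throat t_e = 0.707 × 6 = 4.242 mm.
Total length L = 670 mm; A_we = 4.242 × 670 = 2842 mm².
F_nw = 0.6 F_EXX = 0.6 × 490 = 294 MPa.
φR_n = 0.75 × 294 × 2842 × 10⁻³ = 626.7 kN.

φR_n ≈ 627 kN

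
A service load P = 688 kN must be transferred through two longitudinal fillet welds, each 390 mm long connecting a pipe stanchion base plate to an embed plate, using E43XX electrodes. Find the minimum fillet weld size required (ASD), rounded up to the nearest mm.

E43XX → F_EXX = 430 MPa.
Total weld length L = 780 mm.
Required throat t_e = P × Ω / (0.6 F_EXX × L) = 688 × 2.0 / (0.6 × 430 × 780 × 10⁻³) = 6.838 mm.
Required leg w = t_e / 0.707 = 9.671 mm → use 10 mm.

w = 10 mm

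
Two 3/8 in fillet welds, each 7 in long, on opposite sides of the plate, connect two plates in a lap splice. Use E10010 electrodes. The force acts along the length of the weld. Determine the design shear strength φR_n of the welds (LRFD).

E100XX → F_EXX = 100 ksi.
Effective throat t_e = 0.707 × 0.375 = 0.2651 in.
Total length L = 14 in; A_we = 0.2651 × 14 = 3.712 in².
F_nw = 0.6 F_EXX = 0.6 × 100 = 60 ksi.
φR_n = 0.75 × 60 × 3.712 = 167 kip.

φR_n ≈ 167 kip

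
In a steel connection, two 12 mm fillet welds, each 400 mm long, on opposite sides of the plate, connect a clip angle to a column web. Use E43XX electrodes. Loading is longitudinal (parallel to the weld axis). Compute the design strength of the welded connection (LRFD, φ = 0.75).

E43XX → F_EXX = 430 MPa.
Effective throat t_e = 0.707 × 12 = 8.484 mm.
Total length L = 800 mm; A_we = 8.484 × 800 = 6787 mm².
F_nw = 0.6 F_EXX = 0.6 × 430 = 258 MPa.
φR_n = 0.75 × 258 × 6787 × 10⁻³ = 1313 kN.

φR_n ≈ 1310 kN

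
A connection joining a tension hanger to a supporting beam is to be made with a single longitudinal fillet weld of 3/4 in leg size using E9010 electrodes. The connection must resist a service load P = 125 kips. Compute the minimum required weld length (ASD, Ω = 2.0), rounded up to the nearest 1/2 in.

L = 9 in

E90XX → F_EXX = 90 ksi.
Throat t_e = 0.707 × 0.75 = 0.5302 in.
r_n/Ω = (0.6 × 90 × 0.5302) / 2.0 = 14.32 kip/in.
L_req = P / (r_n/Ω) = 125 / 14.32 = 8.731 in total.
Round up → use L = 9 in.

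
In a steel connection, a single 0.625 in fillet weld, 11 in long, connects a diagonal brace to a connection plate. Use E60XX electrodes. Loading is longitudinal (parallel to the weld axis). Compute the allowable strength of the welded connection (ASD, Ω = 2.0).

R_n/Ω ≈ 87.5 kips

E60XX → F_EXX = 60 ksi.
Effective throat t_e = 0.707 × 0.625 = 0.4419 in.
Total length L = 11 in; A_we = 0.4419 × 11 = 4.861 in².
F_nw = 0.6 F_EXX = 0.6 × 60 = 36 ksi.
R_n = 36 × 4.861 = 175 kips; R_n/Ω = 175/2.0 = 87.49 kips.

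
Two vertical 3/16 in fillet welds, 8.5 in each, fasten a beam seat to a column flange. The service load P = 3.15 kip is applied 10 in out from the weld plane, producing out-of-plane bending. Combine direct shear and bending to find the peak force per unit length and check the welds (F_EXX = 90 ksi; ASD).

f_max ≈ 1.32 kip/in; adequate

L_w = 2 × 8.5 = 17 in; section modulus (unit throat) S = 2 × L²/6 = 24.08 in².
Direct shear f_v = P/L_w = 3.15/17 = 0.1853 kip/in.
Moment M = P × e = 3.15 × 10 = 31.5 kip·in; bending f_b = M/S = 1.308 kip/in.
f_max = √(f_v² + f_b²) = √(0.1853² + 1.308²) = 1.321 kip/in.
r_n/Ω = (1/2.0) × 0.6 × 90 × (0.707 × 0.1875) = 3.579 kip/in → adequate.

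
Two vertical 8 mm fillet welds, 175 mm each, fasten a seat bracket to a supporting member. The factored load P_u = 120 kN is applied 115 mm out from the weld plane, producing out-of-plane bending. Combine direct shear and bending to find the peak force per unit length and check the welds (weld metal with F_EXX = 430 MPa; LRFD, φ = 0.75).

f_max ≈ 1390 N/mm; NOT adequate

L_w = 2 × 175 = 350 mm; section modulus (unit throat) S = 2 × L²/6 = 10210 mm².
Direct shear f_v = P/L_w = 120×10³/350 = 342.9 N/mm.
Moment M = P × e = 120×10³ × 115 = 13800000 N·mm; bending f_b = M/S = 1352 N/mm.
f_max = √(f_v² + f_b²) = √(342.9² + 1352²) = 1395 N/mm.
φr_n = 0.75 × 0.6 × 430 × (0.707 × 8) = 1094 N/mm → NOT adequate.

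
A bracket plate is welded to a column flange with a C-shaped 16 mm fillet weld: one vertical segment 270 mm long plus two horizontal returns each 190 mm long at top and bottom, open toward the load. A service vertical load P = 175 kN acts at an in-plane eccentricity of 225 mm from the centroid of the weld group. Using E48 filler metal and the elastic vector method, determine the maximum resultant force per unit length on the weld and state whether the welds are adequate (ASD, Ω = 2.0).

E48XX → F_EXX = 480 MPa.
Total weld length L_w = 650 mm. Treat welds as unit-width lines.
Centroid: x̄ = 2×190×95 / 650 = 55.54 mm from the vertical weld.
Polar moment about centroid: J = I_x + I_y = [270³/12 + 2×190×135²] + [270×55.54² + 2(190³/12 + 190×39.46²)] = 11130000 mm³.
Direct shear f_v = P/L_w = 175×10³ / 650 = 269.2 N/mm (vertical).
Torsion M = P·e = 175×10³ × 225 = 39375000 N·mm.
Critical point at (x, y) = (134.5, 135) from centroid. f_tx = M·y/J = 477.4 N/mm; f_ty = M·x/J = 475.5 N/mm.
Resultant f_max = √[f_tx² + (f_v + f_ty)²] = √[477.4² + (269.2 + 475.5)²] = 884.7 N/mm.
Capacity per unit length: r_n/Ω = (1/2.0) × 0.6 × 480 × (0.707 × 16) = 1629 N/mm.
884.7 ≤ 1629 → adequate.

f_max ≈ 885 N/mm; adequate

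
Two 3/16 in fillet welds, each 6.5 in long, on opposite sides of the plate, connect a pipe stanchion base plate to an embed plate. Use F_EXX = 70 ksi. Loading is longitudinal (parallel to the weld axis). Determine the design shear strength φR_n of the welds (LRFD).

Effective throat t_e = 0.707 × 0.1875 = 0.1326 in.
Total length L = 13 in; A_we = 0.1326 × 13 = 1.723 in².
F_nw = 0.6 F_EXX = 0.6 × 70 = 42 ksi.
φR_n = 0.75 × 42 × 1.723 = 54.28 kips.

φR_n ≈ 54.3 kips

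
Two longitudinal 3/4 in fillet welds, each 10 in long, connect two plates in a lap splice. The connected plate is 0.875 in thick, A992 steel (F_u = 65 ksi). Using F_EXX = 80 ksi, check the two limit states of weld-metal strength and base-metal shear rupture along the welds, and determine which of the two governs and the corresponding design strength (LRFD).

t_e = 0.707 × 0.75 = 0.5302 in; L = 20 in.
Weld metal: φR_n = 0.75 × 0.6 × 80 × 0.5302 × 20 = 381.8 kips.
Base metal (shear rupture): φR_n = 0.75 × 0.6 × 65 × 0.875 × 20 = 511.9 kips.
Governing: weld metal.

φR_n ≈ 382 kips (weld metal governs)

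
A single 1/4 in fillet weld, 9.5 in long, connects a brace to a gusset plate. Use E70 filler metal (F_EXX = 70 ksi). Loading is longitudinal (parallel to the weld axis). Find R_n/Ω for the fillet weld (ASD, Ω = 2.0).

R_n/Ω ≈ 35.3 kip

Effective throat t_e = 0.707 × 0.25 = 0.1767 in.
Total length L = 9.5 in; A_we = 0.1767 × 9.5 = 1.679 in².
F_nw = 0.6 F_EXX = 0.6 × 70 = 42 ksi.
R_n = 42 × 1.679 = 70.52 kip; R_n/Ω = 70.52/2.0 = 35.26 kip.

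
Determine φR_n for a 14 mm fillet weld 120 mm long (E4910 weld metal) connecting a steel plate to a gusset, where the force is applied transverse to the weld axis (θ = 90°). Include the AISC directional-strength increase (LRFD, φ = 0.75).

E49XX → F_EXX = 490 MPa.
t_e = 0.707 × 14 = 9.898 mm; A_we = 9.898 × 120 = 1188 mm².
Directional factor: 1.0 + 0.5 sin^1.5(90°) = 1.5.
F_nw = 0.6 × 490 × 1.5 = 441 MPa.
φR_n = 0.75 × 441 × 1188 × 10⁻³ = 392.9 kN.

φR_n ≈ 393 kN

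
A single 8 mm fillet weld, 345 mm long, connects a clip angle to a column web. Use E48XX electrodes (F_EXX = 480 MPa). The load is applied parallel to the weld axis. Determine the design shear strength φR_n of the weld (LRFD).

φR_n ≈ 421 kN

Effective throat t_e = 0.707 × 8 = 5.656 mm.
Total length L = 345 mm; A_we = 5.656 × 345 = 1951 mm².
F_nw = 0.6 F_EXX = 0.6 × 480 = 288 MPa.
φR_n = 0.75 × 288 × 1951 × 10⁻³ = 421.5 kN.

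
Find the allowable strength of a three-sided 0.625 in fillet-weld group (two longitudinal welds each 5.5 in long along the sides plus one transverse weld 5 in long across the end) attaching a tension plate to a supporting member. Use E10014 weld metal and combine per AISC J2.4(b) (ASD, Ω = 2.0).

E100XX → F_EXX = 100 ksi.
t_e = 0.707 × 0.625 = 0.4419 in.
R_nwl = 0.6 × 100 × 0.4419 × 11 = 291.6 kips (longitudinal, 2 welds).
R_nwt = 0.6 × 100 × 0.4419 × 5 = 132.6 kips (transverse, base value).
(i) R_nwl + R_nwt = 424.2 kips; (ii) 0.85 R_nwl + 1.5 R_nwt = 446.7 kips.
R_n = max = 446.7 kips [governs: (ii)]; R_n/Ω = 223.4 kips.

R_n/Ω ≈ 223 kips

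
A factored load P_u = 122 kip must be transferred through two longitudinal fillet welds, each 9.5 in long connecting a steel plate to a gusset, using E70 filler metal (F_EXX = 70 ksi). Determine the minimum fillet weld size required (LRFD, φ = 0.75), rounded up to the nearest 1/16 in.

Total weld length L = 19 in.
Required throat t_e = P_u / (φ × 0.6 F_EXX × L) = 122 / (0.75 × 0.6 × 70 × 19) = 0.2038 in.
Required leg w = t_e / 0.707 = 0.2883 in → use 5/16 in.

w = 5/16 in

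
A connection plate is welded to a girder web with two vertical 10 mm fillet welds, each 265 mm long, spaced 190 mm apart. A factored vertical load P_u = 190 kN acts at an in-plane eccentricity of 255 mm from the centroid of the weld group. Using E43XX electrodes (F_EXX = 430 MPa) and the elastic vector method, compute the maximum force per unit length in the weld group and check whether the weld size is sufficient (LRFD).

Total weld length L_w = 530 mm. Treat welds as unit-width lines.
Polar moment about centroid: J = 2[d³/12 + d(b/2)²] = 2[265³/12 + 265×95²] = 7885000 mm³.
Direct shear f_v = P/L_w = 190×10³ / 530 = 358.5 N/mm (vertical).
Torsion M = P·e = 190×10³ × 255 = 48450000 N·mm.
Critical point at (x, y) = (95, 132.5) from centroid. f_tx = M·y/J = 814.2 N/mm; f_ty = M·x/J = 583.7 N/mm.
Resultant f_max = √[f_tx² + (f_v + f_ty)²] = √[814.2² + (358.5 + 583.7)²] = 1245 N/mm.
Capacity per unit length: φr_n = 0.75 × 0.6 × 430 × (0.707 × 10) = 1368 N/mm.
1245 ≤ 1368 → adequate.

f_max ≈ 1250 N/mm; adequate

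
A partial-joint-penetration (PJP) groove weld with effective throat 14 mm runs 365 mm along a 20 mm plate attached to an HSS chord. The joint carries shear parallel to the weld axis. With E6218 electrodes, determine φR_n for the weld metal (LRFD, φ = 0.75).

φR_n ≈ 1430 kN

E62XX → F_EXX = 620 MPa.
Effective throat (given) t_e = 14 mm.
A_we = 14 × 365 = 5110 mm².
F_nw = 0.6 F_EXX = 372 MPa.
φR_n = 0.75 × 372 × 5110 × 10⁻³ = 1426 kN.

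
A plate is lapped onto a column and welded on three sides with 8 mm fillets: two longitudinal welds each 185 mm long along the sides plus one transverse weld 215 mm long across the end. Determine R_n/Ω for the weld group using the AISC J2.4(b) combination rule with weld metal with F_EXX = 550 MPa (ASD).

R_n/Ω ≈ 594 kN

t_e = 0.707 × 8 = 5.656 mm.
R_nwl = 0.6 × 550 × 5.656 × 370 × 10⁻³ = 690.6 kN (longitudinal, 2 welds).
R_nwt = 0.6 × 550 × 5.656 × 215 × 10⁻³ = 401.3 kN (transverse, base value).
(i) R_nwl + R_nwt = 1092 kN; (ii) 0.85 R_nwl + 1.5 R_nwt = 1189 kN.
R_n = max = 1189 kN [governs: (ii)]; R_n/Ω = 594.5 kN.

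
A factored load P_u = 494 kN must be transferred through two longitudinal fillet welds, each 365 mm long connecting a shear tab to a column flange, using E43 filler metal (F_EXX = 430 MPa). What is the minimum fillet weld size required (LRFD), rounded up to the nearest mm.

Total weld length L = 730 mm.
Required throat t_e = P_u / (φ × 0.6 F_EXX × L) = 494 / (0.75 × 0.6 × 430 × 730 × 10⁻³) = 3.497 mm.
Required leg w = t_e / 0.707 = 4.947 mm → use 5 mm.

w = 5 mm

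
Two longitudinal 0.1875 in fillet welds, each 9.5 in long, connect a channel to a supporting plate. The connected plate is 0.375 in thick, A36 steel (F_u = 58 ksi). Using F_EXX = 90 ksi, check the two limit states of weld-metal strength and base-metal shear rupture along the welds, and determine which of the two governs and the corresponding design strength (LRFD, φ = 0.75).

t_e = 0.707 × 0.1875 = 0.1326 in; L = 19 in.
Weld metal: φR_n = 0.75 × 0.6 × 90 × 0.1326 × 19 = 102 kips.
Base metal (shear rupture): φR_n = 0.75 × 0.6 × 58 × 0.375 × 19 = 186 kips.
Governing: weld metal.

φR_n ≈ 102 kips (weld metal governs)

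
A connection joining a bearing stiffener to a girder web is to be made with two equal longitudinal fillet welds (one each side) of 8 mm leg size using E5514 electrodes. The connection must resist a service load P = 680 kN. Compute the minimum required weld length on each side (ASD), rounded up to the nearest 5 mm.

L = 365 mm on each side

E55XX → F_EXX = 550 MPa.
Throat t_e = 0.707 × 8 = 5.656 mm.
r_n/Ω = (0.6 × 550 × 5.656) / 2.0 = 933.2 N/mm = 0.9332 kN/mm.
L_req = P / (r_n/Ω) = 680 / 0.9332 = 728.6 mm total.
Per side: 728.6 / 2 = 364.3 mm.
Round up → use L = 365 mm on each side.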